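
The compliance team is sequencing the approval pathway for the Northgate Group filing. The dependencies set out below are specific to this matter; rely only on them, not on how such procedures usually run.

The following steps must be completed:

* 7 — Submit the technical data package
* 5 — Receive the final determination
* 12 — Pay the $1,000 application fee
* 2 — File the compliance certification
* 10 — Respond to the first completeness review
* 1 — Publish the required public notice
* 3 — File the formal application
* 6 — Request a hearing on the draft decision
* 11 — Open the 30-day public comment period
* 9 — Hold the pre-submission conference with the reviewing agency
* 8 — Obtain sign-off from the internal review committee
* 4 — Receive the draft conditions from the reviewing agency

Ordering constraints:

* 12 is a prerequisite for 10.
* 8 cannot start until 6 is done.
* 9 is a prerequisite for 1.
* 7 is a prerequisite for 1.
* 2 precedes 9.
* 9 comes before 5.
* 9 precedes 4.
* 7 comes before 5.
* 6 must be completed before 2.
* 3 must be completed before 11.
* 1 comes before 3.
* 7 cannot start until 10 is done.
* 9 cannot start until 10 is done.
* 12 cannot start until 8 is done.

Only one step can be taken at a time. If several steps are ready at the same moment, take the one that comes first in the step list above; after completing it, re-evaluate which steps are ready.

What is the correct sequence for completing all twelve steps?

6 has no prerequisites → 6 first.
Now 2 and 8 have their prerequisites met. 2 is listed earlier, so 2 next.
8 is the only step now ready → 8.
12 needed 8, now all done → 12.
Next only 10 has its prerequisites met → 10.
Ready: 7 and 9. 7 is listed earlier → 7.
9 is the only step now ready → 9.
Ready: 5, 1 and 4. 5 is listed earlier → 5.
Now 1 and 4 have their prerequisites met. 1 is listed earlier, so 1 next.
Ready: 3 and 4. 3 is listed earlier → 3.
Now 11 and 4 have their prerequisites met. 11 is listed earlier, so 11 next.
4 needed 9, now all done → 4.

6, 2, 8, 12, 10, 7, 9, 5, 1, 3, 11, 4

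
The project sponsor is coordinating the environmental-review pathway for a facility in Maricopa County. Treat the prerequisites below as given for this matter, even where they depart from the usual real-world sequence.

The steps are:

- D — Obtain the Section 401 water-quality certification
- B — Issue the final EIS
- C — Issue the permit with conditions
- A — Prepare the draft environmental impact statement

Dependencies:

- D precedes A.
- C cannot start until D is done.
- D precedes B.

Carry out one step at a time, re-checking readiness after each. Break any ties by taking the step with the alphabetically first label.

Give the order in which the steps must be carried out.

D has no prerequisites → D first.
A, B and C are all available; A has the earlier label → A.
Now B and C have their prerequisites met. B has the earlier label, so B next.
C needed D, now all done → C.

D → A → B → C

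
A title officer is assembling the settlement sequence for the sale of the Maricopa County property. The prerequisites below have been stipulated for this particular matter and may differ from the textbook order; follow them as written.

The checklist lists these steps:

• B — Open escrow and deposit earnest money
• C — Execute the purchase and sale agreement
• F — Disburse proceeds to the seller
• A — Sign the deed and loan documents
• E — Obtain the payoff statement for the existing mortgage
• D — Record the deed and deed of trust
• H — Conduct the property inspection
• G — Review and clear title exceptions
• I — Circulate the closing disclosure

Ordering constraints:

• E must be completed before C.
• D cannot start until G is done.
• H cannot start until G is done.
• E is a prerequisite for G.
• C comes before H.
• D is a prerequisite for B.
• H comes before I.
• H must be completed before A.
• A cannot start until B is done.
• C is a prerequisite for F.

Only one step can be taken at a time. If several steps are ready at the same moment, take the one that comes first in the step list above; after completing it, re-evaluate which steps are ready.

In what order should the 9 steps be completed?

E is the only step with nothing outstanding, so it goes first.
C and G are both available; C is listed earlier → C.
Now F and G have their prerequisites met. F is listed earlier, so F next.
That leaves G as the only ready step → G.
D and H are both available; D is listed earlier → D.
B and H are both available; B is listed earlier → B.
That leaves H as the only ready step → H.
A and I are both available; A is listed earlier → A.
Next only I has its prerequisites met → I.

E, C, F, G, D, B, H, A, I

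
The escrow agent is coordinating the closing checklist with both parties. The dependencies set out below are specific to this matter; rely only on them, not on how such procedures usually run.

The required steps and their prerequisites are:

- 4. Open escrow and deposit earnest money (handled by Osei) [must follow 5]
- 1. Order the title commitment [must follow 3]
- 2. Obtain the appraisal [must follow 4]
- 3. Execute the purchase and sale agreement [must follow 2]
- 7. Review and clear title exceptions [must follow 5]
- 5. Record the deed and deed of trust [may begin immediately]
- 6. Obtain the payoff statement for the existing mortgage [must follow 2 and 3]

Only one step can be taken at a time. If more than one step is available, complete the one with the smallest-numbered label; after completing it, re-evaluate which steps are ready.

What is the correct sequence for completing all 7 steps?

5, 4, 2, 3, 1, 6, 7

Only 5 has no prerequisites, so it is first.
Ready: 4 and 7. 4 has the earlier label → 4.
Ready: 2 and 7. 2 has the earlier label → 2.
3 now also ready, so the ready set is {3, 7}; 3 has the earlier label → 3.
1 and 6 now also ready, so the ready set is {1, 6, 7}; 1 has the earlier label → 1.
Now 6 and 7 have their prerequisites met. 6 has the earlier label, so 6 next.
7 needed 5, now all done → 7.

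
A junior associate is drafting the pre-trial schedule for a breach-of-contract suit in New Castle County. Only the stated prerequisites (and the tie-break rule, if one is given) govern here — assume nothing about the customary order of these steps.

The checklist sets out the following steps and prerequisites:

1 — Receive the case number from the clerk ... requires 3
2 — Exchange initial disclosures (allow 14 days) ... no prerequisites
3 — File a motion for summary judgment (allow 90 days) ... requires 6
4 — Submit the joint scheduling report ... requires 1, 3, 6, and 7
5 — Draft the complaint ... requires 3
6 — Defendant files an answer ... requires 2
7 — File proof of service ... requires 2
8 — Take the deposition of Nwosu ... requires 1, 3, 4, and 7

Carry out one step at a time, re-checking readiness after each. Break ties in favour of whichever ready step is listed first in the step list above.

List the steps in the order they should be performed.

Only 2 has no prerequisites, so it is first.
Ready: 6 and 7. 6 is listed earlier → 6.
3 now also ready, so the ready set is {3, 7}; 3 is listed earlier → 3.
1 and 5 now also ready, so the ready set is {1, 5, 7}; 1 is listed earlier → 1.
Now 5 and 7 have their prerequisites met. 5 is listed earlier, so 5 next.
That leaves 7 as the only ready step → 7.
4 needed 1, 3, 6 and 7, now all done → 4.
Next only 8 has its prerequisites met → 8.

2, 6, 3, 1, 5, 7, 4, 8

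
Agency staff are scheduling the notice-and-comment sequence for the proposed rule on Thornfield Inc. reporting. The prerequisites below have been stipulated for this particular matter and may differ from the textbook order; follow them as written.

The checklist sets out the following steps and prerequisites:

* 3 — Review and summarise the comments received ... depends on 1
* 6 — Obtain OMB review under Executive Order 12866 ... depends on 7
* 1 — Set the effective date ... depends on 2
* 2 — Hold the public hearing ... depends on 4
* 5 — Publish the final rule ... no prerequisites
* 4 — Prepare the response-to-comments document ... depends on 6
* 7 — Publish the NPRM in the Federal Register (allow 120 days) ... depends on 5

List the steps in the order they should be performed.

5 is the only step with nothing outstanding, so it goes first.
7 needed 5, now all done → 7.
6 is the only step now ready → 6.
4 is the only step now ready → 4.
2 needed 4, now all done → 2.
1 is the only step now ready → 1.
3 is the only step now ready → 3.

5 → 7 → 6 → 4 → 2 → 1 → 3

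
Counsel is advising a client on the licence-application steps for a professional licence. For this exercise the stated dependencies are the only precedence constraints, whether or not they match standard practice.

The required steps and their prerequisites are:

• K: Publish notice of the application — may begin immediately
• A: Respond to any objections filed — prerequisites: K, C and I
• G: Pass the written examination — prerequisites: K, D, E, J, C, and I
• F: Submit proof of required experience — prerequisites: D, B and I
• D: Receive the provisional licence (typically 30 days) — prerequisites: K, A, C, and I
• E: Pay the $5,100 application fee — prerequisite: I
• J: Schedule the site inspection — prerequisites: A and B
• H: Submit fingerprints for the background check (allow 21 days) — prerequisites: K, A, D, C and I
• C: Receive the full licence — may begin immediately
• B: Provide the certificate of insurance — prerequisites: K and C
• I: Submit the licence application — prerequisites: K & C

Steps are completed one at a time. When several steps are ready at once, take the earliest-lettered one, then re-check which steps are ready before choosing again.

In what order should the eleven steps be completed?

C K B I A D E F H J G

C and K have no prerequisites; C has the earlier label, so C is first.
That leaves K as the only ready step → K.
B and I are both available; B has the earlier label → B.
I needed C and K, now all done → I.
Ready: A and E. A has the earlier label → A.
D and J now also ready, so the ready set is {D, E, J}; D has the earlier label → D.
E, F, H and J are all available; E has the earlier label → E.
F, H and J are all available; F has the earlier label → F.
Now H and J have their prerequisites met. H has the earlier label, so H next.
Next only J has its prerequisites met → J.
That leaves G as the only ready step → G.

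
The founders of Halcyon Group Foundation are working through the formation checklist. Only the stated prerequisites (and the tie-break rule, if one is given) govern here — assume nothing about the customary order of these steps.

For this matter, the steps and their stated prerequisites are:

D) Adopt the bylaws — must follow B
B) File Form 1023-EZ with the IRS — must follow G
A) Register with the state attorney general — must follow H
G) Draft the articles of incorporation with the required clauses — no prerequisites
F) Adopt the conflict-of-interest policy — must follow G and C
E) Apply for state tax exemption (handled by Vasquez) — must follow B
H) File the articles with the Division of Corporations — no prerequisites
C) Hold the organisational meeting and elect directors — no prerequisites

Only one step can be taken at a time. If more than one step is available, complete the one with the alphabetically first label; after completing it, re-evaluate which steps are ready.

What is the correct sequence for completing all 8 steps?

C G B D E F H A

C, G and H have no prerequisites; C has the earlier label, so C is first.
G and H are both available; G has the earlier label → G.
B and F now also ready, so the ready set is {B, F, H}; B has the earlier label → B.
Now D, E, F and H have their prerequisites met. D has the earlier label, so D next.
Ready: E, F and H. E has the earlier label → E.
Ready: F and H. F has the earlier label → F.
Next only H has its prerequisites met → H.
That leaves A as the only ready step → A.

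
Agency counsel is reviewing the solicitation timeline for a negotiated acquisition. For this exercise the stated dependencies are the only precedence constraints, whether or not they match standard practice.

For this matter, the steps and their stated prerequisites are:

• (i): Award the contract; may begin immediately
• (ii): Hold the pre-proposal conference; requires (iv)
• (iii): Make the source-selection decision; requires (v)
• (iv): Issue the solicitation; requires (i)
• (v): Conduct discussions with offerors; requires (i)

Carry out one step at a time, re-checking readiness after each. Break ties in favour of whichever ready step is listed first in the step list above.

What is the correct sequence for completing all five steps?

(i) → (iv) → (ii) → (v) → (iii)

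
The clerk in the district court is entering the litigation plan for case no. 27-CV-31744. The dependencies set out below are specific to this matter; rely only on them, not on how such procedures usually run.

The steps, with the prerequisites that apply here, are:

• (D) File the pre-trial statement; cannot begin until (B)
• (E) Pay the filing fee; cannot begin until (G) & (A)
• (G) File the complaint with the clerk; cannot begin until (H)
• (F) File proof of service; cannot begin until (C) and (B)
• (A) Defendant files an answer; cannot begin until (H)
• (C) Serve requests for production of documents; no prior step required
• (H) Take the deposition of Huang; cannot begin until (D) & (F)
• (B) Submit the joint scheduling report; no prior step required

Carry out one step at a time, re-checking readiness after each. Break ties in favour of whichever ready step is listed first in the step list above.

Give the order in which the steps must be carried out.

(C), (B), (D), (F), (H), (G), (A), (E)

(C) and (B) have no prerequisites; (C) is listed earlier, so (C) is first.
That leaves (B) as the only ready step → (B).
(D) and (F) are both available; (D) is listed earlier → (D).
Next only (F) has its prerequisites met → (F).
(H) needed (D) and (F), now all done → (H).
Now (G) and (A) have their prerequisites met. (G) is listed earlier, so (G) next.
(A) needed (H), now all done → (A).
(E) needed (G) and (A), now all done → (E).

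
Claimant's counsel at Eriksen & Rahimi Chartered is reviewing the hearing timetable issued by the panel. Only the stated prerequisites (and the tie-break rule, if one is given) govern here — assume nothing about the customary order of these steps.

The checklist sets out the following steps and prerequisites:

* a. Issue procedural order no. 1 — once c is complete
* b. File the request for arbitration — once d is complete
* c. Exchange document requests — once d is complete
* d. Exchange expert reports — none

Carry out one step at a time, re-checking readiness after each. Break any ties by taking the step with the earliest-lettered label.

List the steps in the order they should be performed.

d, b, c, a

Only d has no prerequisites, so it is first.
b and c are both available; b has the earlier label → b.
c needed d, now all done → c.
Next only a has its prerequisites met → a.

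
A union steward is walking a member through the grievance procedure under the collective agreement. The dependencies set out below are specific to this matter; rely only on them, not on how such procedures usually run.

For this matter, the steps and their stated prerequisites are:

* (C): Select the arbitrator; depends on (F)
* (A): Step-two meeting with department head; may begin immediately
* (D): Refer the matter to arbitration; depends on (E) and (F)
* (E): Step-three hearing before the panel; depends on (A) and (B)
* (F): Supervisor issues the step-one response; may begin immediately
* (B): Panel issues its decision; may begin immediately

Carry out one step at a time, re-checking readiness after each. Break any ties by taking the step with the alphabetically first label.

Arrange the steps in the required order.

(A), (B), (E), (F), (C), (D)

(A), (B) and (F) have no prerequisites; (A) has the earlier label, so (A) is first.
Now (B) and (F) have their prerequisites met. (B) has the earlier label, so (B) next.
(E) now also ready, so the ready set is {(E), (F)}; (E) has the earlier label → (E).
Next only (F) has its prerequisites met → (F).
Now (C) and (D) have their prerequisites met. (C) has the earlier label, so (C) next.
(D) needed (E) and (F), now all done → (D).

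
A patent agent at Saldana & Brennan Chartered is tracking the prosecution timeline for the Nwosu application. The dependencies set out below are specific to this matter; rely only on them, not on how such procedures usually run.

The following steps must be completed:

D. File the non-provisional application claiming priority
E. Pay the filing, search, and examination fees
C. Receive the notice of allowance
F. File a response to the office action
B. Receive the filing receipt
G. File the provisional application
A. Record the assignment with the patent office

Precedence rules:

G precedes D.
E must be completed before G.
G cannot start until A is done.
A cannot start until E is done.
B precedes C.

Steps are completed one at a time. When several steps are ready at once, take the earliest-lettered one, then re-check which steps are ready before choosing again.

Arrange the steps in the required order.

B, C, E, A, F, G, D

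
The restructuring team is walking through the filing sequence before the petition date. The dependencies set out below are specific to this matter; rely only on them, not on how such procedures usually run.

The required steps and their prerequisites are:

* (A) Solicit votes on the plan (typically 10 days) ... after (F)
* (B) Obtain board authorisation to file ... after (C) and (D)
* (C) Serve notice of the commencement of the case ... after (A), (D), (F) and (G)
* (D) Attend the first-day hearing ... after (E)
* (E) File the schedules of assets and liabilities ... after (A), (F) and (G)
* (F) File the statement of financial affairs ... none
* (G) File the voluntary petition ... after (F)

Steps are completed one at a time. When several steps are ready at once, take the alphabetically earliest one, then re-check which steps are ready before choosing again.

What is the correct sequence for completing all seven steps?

Only (F) has no prerequisites, so it is first.
Now (A) and (G) have their prerequisites met. (A) has the earlier label, so (A) next.
That leaves (G) as the only ready step → (G).
(E) needed (A), (F) and (G), now all done → (E).
Next only (D) has its prerequisites met → (D).
Next only (C) has its prerequisites met → (C).
That leaves (B) as the only ready step → (B).

(F), (A), (G), (E), (D), (C), (B)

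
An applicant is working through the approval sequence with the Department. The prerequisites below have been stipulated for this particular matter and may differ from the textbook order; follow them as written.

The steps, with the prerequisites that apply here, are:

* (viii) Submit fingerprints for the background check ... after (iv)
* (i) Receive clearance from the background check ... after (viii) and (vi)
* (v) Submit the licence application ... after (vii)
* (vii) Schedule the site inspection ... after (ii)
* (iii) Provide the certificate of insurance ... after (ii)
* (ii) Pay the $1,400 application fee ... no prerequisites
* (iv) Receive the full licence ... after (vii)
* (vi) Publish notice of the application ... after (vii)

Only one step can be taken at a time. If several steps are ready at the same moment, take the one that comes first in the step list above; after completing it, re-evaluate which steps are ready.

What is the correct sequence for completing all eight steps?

Only (ii) has no prerequisites, so it is first.
Ready: (vii) and (iii). (vii) is listed earlier → (vii).
(v), (iv) and (vi) now also ready, so the ready set is {(v), (iii), (iv), (vi)}; (v) is listed earlier → (v).
(iii), (iv) and (vi) are all available; (iii) is listed earlier → (iii).
Now (iv) and (vi) have their prerequisites met. (iv) is listed earlier, so (iv) next.
(viii) now also ready, so the ready set is {(viii), (vi)}; (viii) is listed earlier → (viii).
(vi) is the only step now ready → (vi).
(i) needed (viii) and (vi), now all done → (i).

(ii) (vii) (v) (iii) (iv) (viii) (vi) (i)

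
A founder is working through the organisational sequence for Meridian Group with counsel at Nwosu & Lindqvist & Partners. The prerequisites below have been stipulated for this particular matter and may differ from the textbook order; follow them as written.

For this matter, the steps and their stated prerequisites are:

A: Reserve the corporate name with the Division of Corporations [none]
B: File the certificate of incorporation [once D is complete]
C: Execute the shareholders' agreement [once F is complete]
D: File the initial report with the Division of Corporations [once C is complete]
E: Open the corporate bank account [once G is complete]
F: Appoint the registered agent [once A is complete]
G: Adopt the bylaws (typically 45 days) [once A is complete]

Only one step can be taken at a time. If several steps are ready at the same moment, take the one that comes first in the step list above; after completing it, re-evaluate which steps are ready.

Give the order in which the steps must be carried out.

A, F, C, D, B, G, E

A has no prerequisites → A first.
F and G are both available; F is listed earlier → F.
Ready: C and G. C is listed earlier → C.
Ready: D and G. D is listed earlier → D.
Ready: B and G. B is listed earlier → B.
G needed A, now all done → G.
Next only E has its prerequisites met → E.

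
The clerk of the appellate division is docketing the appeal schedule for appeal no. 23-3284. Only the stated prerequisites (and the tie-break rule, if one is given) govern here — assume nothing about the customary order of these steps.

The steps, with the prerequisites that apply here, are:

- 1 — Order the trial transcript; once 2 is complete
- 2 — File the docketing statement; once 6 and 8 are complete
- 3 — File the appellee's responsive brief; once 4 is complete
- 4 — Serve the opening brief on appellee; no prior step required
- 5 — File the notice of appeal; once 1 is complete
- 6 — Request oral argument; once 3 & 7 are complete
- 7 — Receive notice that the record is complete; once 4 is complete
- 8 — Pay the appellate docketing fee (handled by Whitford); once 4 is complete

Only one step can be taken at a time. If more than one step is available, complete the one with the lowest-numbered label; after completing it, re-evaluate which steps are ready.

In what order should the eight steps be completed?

4, 3, 7, 6, 8, 2, 1, 5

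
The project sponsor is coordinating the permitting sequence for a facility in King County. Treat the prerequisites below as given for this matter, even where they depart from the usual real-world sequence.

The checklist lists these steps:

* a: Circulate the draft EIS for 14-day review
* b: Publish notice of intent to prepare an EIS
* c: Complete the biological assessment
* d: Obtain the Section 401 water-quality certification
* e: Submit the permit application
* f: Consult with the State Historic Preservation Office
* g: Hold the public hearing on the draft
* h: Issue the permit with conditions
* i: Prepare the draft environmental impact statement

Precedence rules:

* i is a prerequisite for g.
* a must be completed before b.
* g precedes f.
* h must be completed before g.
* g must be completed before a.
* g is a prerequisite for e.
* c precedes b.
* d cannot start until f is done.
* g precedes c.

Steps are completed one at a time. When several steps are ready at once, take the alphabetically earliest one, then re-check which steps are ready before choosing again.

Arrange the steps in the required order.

h, i, g, a, c, b, e, f, d

Nothing is required for h and i. h has the earlier label → h first.
i is the only step now ready → i.
g is the only step now ready → g.
Now a, c, e and f have their prerequisites met. a has the earlier label, so a next.
c, e and f are all available; c has the earlier label → c.
b now also ready, so the ready set is {b, e, f}; b has the earlier label → b.
Now e and f have their prerequisites met. e has the earlier label, so e next.
f needed g, now all done → f.
d needed f, now all done → d.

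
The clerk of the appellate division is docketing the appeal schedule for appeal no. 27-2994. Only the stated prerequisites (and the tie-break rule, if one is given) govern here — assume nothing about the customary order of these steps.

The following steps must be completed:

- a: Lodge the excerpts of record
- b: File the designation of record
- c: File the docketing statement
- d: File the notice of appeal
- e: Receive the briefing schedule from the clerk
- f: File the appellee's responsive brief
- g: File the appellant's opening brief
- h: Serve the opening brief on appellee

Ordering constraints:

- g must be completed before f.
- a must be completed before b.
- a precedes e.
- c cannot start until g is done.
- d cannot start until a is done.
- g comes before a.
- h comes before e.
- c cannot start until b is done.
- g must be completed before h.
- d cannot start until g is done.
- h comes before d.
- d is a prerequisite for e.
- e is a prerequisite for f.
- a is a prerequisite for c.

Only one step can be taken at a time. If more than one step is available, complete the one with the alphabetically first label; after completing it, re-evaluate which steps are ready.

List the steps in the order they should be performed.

g → a → b → c → h → d → e → f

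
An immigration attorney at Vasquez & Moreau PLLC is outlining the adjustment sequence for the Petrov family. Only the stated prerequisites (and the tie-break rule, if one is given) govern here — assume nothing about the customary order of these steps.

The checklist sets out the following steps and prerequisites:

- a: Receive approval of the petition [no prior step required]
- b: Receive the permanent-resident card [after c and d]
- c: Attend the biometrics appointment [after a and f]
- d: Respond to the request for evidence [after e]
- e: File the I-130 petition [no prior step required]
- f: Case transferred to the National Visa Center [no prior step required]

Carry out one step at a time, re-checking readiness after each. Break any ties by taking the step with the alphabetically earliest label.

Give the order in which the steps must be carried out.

a, e, d, f, c, b

Nothing is required for a, e and f. a has the earlier label → a first.
e and f are both available; e has the earlier label → e.
d now also ready, so the ready set is {d, f}; d has the earlier label → d.
Next only f has its prerequisites met → f.
Next only c has its prerequisites met → c.
b needed c and d, now all done → b.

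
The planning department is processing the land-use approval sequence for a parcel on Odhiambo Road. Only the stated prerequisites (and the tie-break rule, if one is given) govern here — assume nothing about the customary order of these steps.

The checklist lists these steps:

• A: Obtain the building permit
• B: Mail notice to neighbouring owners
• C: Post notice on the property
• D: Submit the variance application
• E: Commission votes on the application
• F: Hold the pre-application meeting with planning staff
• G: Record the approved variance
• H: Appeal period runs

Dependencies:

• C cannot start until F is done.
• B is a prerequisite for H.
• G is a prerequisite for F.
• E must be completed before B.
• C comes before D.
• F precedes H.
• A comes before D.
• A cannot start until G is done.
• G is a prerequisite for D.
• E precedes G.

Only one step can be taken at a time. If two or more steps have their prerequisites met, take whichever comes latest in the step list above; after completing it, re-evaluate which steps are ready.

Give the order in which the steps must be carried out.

Only E has no prerequisites, so it is first.
Ready: G and B. G is listed later → G.
F, B and A are all available; F is listed later → F.
C, B and A are all available; C is listed later → C.
B and A are both available; B is listed later → B.
H now also ready, so the ready set is {H, A}; H is listed later → H.
That leaves A as the only ready step → A.
D needed G, C and A, now all done → D.

E → G → F → C → B → H → A → D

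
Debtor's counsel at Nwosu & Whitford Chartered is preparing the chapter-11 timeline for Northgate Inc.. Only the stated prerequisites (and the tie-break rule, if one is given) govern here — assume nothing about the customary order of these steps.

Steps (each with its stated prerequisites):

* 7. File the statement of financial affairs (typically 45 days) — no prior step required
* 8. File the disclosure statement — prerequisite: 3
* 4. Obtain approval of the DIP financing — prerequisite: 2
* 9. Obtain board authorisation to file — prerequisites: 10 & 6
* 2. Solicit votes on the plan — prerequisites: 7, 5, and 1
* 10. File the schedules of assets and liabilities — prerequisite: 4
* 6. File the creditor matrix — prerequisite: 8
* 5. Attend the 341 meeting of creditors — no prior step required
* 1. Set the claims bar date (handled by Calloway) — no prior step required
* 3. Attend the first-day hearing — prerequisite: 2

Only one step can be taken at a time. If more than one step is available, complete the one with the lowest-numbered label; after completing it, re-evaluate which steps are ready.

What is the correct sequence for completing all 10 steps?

1, 5, 7, 2, 3, 4, 8, 6, 10, 9

1, 5 and 7 have no prerequisites; 1 has the earlier label, so 1 is first.
Now 5 and 7 have their prerequisites met. 5 has the earlier label, so 5 next.
7 is the only step now ready → 7.
Next only 2 has its prerequisites met → 2.
Now 3 and 4 have their prerequisites met. 3 has the earlier label, so 3 next.
Ready: 4 and 8. 4 has the earlier label → 4.
8 and 10 are both available; 8 has the earlier label → 8.
Ready: 6 and 10. 6 has the earlier label → 6.
10 is the only step now ready → 10.
That leaves 9 as the only ready step → 9.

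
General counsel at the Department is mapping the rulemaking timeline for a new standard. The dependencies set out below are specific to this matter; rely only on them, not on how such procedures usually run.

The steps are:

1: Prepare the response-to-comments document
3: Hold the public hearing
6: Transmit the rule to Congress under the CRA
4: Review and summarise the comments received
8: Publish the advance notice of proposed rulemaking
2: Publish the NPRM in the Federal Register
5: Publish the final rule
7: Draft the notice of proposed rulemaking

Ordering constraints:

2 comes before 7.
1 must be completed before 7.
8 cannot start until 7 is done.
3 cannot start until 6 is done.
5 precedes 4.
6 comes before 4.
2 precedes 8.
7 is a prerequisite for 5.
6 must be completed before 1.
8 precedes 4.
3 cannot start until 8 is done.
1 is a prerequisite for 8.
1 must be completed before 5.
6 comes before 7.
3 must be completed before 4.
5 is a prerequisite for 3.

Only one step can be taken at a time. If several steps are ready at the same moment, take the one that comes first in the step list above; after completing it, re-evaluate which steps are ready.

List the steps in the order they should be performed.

6, 1, 2, 7, 8, 5, 3, 4

6 and 2 have no prerequisites; 6 is listed earlier, so 6 is first.
1 now also ready, so the ready set is {1, 2}; 1 is listed earlier → 1.
2 is the only step now ready → 2.
7 needed 1, 6 and 2, now all done → 7.
8 and 5 are both available; 8 is listed earlier → 8.
5 is the only step now ready → 5.
3 is the only step now ready → 3.
4 needed 3, 6, 8 and 5, now all done → 4.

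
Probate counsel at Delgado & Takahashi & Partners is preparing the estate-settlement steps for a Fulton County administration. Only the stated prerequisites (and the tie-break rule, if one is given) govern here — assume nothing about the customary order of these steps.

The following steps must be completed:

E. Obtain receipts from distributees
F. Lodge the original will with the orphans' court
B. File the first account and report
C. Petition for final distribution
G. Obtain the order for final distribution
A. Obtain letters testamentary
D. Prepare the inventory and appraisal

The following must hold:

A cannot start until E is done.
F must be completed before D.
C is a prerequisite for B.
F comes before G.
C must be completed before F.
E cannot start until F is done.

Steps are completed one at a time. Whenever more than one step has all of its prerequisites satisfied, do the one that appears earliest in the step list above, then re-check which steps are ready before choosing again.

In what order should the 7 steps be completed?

C, F, E, B, G, A, D

C has no prerequisites → C first.
Ready: F and B. F is listed earlier → F.
Ready: E, B, G and D. E is listed earlier → E.
Ready: B, G, A and D. B is listed earlier → B.
Ready: G, A and D. G is listed earlier → G.
Now A and D have their prerequisites met. A is listed earlier, so A next.
That leaves D as the only ready step → D.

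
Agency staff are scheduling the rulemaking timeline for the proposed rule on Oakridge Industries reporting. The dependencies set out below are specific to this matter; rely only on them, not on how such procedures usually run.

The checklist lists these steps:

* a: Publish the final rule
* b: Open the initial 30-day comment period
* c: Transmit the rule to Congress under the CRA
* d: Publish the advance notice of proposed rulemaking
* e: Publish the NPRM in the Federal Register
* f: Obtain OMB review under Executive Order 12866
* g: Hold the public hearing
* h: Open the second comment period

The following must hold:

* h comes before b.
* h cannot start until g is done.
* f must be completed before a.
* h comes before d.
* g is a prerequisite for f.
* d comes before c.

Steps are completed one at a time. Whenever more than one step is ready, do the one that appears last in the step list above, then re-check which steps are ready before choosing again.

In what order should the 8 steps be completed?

g and e have no prerequisites; g is listed later, so g is first.
h, f and e are all available; h is listed later → h.
d and b now also ready, so the ready set is {f, e, d, b}; f is listed later → f.
a now also ready, so the ready set is {e, d, b, a}; e is listed later → e.
d, b and a are all available; d is listed later → d.
Now c, b and a have their prerequisites met. c is listed later, so c next.
Ready: b and a. b is listed later → b.
a needed f, now all done → a.

g, h, f, e, d, c, b, a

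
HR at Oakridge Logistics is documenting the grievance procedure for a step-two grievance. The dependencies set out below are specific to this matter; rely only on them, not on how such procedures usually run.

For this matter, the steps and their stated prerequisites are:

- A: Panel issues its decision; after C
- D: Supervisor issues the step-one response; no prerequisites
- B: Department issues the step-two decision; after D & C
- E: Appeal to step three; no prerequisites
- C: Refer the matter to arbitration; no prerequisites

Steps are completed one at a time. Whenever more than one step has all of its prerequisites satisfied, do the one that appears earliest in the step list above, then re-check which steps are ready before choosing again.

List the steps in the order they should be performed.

D → E → C → A → B

D, E and C have no prerequisites; D is listed earlier, so D is first.
Ready: E and C. E is listed earlier → E.
That leaves C as the only ready step → C.
Ready: A and B. A is listed earlier → A.
B needed D and C, now all done → B.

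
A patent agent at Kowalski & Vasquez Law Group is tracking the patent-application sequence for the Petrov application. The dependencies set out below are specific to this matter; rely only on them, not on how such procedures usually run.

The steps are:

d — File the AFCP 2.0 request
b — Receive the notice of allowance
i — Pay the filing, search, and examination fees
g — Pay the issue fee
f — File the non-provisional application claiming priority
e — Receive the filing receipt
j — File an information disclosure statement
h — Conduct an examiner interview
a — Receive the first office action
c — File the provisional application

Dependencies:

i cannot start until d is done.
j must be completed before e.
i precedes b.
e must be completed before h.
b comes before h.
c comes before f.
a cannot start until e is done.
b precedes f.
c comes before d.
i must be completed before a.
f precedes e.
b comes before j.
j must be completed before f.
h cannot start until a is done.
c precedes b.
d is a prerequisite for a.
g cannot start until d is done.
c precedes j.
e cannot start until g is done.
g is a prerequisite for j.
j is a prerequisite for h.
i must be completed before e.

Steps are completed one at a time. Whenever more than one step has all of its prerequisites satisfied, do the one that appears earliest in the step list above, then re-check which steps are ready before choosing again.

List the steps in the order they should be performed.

c d i b g j f e a h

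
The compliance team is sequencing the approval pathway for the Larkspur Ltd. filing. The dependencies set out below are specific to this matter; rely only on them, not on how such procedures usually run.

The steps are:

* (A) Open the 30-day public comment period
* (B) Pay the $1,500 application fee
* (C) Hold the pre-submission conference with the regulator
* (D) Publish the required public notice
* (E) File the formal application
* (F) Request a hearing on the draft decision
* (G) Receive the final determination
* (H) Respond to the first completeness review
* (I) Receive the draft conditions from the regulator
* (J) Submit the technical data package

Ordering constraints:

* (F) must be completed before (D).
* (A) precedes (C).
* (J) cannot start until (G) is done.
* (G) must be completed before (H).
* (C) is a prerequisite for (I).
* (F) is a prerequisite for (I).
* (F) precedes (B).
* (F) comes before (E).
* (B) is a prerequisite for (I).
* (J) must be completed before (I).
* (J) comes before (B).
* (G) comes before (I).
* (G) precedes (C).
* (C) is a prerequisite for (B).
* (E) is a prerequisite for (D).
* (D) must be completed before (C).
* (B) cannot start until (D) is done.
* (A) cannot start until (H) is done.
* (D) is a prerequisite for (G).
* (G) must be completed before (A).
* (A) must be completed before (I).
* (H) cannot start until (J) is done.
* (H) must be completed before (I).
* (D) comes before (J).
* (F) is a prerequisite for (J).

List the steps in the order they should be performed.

(F) is the only step with nothing outstanding, so it goes first.
(E) needed (F), now all done → (E).
(D) needed (E) and (F), now all done → (D).
(G) is the only step now ready → (G).
That leaves (J) as the only ready step → (J).
That leaves (H) as the only ready step → (H).
(A) needed (G) and (H), now all done → (A).
(C) is the only step now ready → (C).
(B) needed (C), (D), (F) and (J), now all done → (B).
(I) needed (A), (B), (C), (F), (G), (H) and (J), now all done → (I).

(F) → (E) → (D) → (G) → (J) → (H) → (A) → (C) → (B) → (I)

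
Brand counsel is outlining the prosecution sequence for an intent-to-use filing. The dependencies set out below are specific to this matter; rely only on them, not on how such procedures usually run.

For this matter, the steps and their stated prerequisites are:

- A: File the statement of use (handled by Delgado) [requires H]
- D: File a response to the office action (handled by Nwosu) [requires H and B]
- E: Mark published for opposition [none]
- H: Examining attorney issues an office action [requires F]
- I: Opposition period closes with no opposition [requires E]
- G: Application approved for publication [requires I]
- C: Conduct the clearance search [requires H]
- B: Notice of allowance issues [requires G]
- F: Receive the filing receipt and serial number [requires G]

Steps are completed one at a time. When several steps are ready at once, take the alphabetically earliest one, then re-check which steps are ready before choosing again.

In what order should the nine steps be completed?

E I G B F H A C D

Only E has no prerequisites, so it is first.
Next only I has its prerequisites met → I.
G needed I, now all done → G.
Ready: B and F. B has the earlier label → B.
Next only F has its prerequisites met → F.
H needed F, now all done → H.
A, C and D are all available; A has the earlier label → A.
Ready: C and D. C has the earlier label → C.
D is the only step now ready → D.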